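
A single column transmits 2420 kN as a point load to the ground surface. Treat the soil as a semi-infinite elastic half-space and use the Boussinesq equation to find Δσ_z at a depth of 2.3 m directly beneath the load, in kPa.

Δσ_z ≈ 218 kPa

Boussinesq vertical stress below a point load on an elastic half-space:
Δσ_z = 3P/(2πz²) · [1 + (r/z)²]^(−5/2)
r/z = 0/2.3 = 0; [1+(r/z)²]^(−5/2) = 1.
Δσ_z = 3×2420/(2π×2.3²) × 1 = 218.42 × 1 = 218.4 kPa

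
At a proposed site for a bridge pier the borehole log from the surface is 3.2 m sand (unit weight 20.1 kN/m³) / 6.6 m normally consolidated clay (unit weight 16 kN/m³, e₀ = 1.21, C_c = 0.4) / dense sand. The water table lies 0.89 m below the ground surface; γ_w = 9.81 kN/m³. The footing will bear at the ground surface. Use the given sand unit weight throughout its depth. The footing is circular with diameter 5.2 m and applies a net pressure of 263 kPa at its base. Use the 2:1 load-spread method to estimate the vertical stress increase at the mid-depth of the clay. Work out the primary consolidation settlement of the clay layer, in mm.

Mid-depth of clay below the ground surface: z = 3.2 + 6.6/2 = 6.5 m.
Total vertical stress at mid-clay: σ_v = 20.1×3.2 + 16×3.3 = 117.12 kPa.
Pore pressure: u = 9.81×(6.5 − 0.89) = 55.034 kPa.
Initial effective stress: σ'_0 = σ_v − u = 117.12 − 55.034 = 62.086 kPa.
Stress increase at mid-clay by the 2:1 spreading method:
Δσ ≈ qD²/(D+z)² = 263×5.2²/(5.2+6.5)² = 51.951 kPa
Final effective stress: σ'_f = σ'_0 + Δσ = 62.086 + 51.951 = 114.04 kPa.
Normally consolidated clay, so the full stress increment lies on the virgin compression line:
S_c = C_c·H/(1+e₀)·log₁₀(σ'_f/σ'_0) = 0.4×6.6/(1+1.21)×log₁₀(114.04/62.086)
    = 1.1946 × 0.26406 = 0.3154 m

S_c ≈ 315 mm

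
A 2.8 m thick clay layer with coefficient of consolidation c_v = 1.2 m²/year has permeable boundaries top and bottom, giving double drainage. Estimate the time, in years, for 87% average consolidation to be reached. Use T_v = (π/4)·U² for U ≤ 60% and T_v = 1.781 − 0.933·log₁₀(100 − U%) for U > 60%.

Drainage path length: H_d = H/2 = 1.4 m (double drainage).
U > 60%: T_v = 1.781 − 0.933·log₁₀(100 − 87) = 0.74169.
t = T_v·H_d²/c_v = 0.74169×1.4²/1.2 = 1.211 years.

t ≈ 1.21 years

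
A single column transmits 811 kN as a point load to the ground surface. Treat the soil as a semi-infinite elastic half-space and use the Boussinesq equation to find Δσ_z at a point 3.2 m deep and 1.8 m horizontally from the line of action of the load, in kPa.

Boussinesq vertical stress below a point load on an elastic half-space:
Δσ_z = 3P/(2πz²) · [1 + (r/z)²]^(−5/2)
r/z = 1.8/3.2 = 0.5625; [1+(r/z)²]^(−5/2) = 0.50295.
Δσ_z = 3×811/(2π×3.2²) × 0.50295 = 37.815 × 0.50295 = 19.02 kPa

Δσ_z ≈ 19 kPa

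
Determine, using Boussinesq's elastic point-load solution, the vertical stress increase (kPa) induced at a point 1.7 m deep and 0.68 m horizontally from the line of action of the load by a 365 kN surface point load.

Δσ_z ≈ 41.6 kPa

Boussinesq vertical stress below a point load on an elastic half-space:
Δσ_z = 3P/(2πz²) · [1 + (r/z)²]^(−5/2)
r/z = 0.68/1.7 = 0.4; [1+(r/z)²]^(−5/2) = 0.69001.
Δσ_z = 3×365/(2π×1.7²) × 0.69001 = 60.303 × 0.69001 = 41.61 kPa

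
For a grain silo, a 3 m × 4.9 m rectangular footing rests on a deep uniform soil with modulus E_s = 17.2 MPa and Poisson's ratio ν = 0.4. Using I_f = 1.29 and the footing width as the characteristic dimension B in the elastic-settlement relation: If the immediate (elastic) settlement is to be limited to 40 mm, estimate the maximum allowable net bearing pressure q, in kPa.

E_s = 17.2 MPa = 17200 kPa.
S_e = q·B·(1−ν²)/E_s · I_f  ⇒  q = S_e·E_s / (B·(1−ν²)·I_f).
q = 0.04 × 17200 / (3 × 0.84 × 1.29) = 211.6 kPa

q ≈ 212 kPa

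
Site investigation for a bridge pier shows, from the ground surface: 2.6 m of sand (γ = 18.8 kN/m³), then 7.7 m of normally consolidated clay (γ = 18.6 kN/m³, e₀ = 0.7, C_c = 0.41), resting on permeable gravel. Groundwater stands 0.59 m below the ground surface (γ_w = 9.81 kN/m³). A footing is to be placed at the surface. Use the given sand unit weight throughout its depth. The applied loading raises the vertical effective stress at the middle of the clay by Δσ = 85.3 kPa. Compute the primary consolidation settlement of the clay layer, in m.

Mid-depth of clay below the ground surface: z = 2.6 + 7.7/2 = 6.45 m.
Total vertical stress at mid-clay: σ_v = 18.8×2.6 + 18.6×3.85 = 120.49 kPa.
Pore pressure: u = 9.81×(6.45 − 0.59) = 57.487 kPa.
Initial effective stress: σ'_0 = σ_v − u = 120.49 − 57.487 = 63.003 kPa.
Final effective stress: σ'_f = σ'_0 + Δσ = 63.003 + 85.3 = 148.3 kPa.
Normally consolidated clay, so the full stress increment lies on the virgin compression line:
S_c = C_c·H/(1+e₀)·log₁₀(σ'_f/σ'_0) = 0.41×7.7/(1+0.7)×log₁₀(148.3/63.003)
    = 1.8571 × 0.37178 = 0.6904 m

S_c ≈ 0.69 m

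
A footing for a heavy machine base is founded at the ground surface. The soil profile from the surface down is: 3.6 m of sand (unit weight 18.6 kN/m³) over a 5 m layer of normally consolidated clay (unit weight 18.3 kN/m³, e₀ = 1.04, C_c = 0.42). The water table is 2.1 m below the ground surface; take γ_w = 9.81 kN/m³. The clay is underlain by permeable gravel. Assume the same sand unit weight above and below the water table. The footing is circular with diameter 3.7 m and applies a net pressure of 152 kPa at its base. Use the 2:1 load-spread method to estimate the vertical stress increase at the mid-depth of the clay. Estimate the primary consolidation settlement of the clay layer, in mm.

Mid-depth of clay below the ground surface: z = 3.6 + 5/2 = 6.1 m.
Total vertical stress at mid-clay: σ_v = 18.6×3.6 + 18.3×2.5 = 112.71 kPa.
Pore pressure: u = 9.81×(6.1 − 2.1) = 39.24 kPa.
Initial effective stress: σ'_0 = σ_v − u = 112.71 − 39.24 = 73.47 kPa.
Stress increase at mid-clay by the 2:1 spreading method:
Δσ ≈ qD²/(D+z)² = 152×3.7²/(3.7+6.1)² = 21.667 kPa
Final effective stress: σ'_f = σ'_0 + Δσ = 73.47 + 21.667 = 95.137 kPa.
Normally consolidated clay, so the full stress increment lies on the virgin compression line:
S_c = C_c·H/(1+e₀)·log₁₀(σ'_f/σ'_0) = 0.42×5/(1+1.04)×log₁₀(95.137/73.47)
    = 1.0294 × 0.11224 = 0.1155 m

S_c ≈ 116 mm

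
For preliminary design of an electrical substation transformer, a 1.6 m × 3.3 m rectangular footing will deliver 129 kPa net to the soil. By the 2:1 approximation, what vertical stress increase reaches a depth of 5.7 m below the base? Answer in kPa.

By the 2:1 method the load spreads at 1 horizontal : 2 vertical, so at depth z the loaded area has grown by z in each plan dimension:
Δσ = qBL/((B+z)(L+z)) = 129×1.6×3.3/((1.6+5.7)(3.3+5.7)) = 10.367 kPa

Δσ_z ≈ 10.4 kPa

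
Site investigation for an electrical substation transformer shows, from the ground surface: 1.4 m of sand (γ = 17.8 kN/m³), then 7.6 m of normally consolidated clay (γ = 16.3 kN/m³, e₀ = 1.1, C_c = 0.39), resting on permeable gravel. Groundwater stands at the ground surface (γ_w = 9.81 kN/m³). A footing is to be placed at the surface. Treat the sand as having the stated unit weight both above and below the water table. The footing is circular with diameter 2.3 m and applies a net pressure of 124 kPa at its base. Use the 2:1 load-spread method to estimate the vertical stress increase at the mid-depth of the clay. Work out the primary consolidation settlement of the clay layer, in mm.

Mid-depth of clay below the ground surface: z = 1.4 + 7.6/2 = 5.2 m.
Total vertical stress at mid-clay: σ_v = 17.8×1.4 + 16.3×3.8 = 86.86 kPa.
Pore pressure: u = 9.81×(5.2 − 0) = 51.012 kPa.
Initial effective stress: σ'_0 = σ_v − u = 86.86 − 51.012 = 35.848 kPa.
Stress increase at mid-clay by the 2:1 spreading method:
Δσ ≈ qD²/(D+z)² = 124×2.3²/(2.3+5.2)² = 11.662 kPa
Final effective stress: σ'_f = σ'_0 + Δσ = 35.848 + 11.662 = 47.51 kPa.
Normally consolidated clay, so the full stress increment lies on the virgin compression line:
S_c = C_c·H/(1+e₀)·log₁₀(σ'_f/σ'_0) = 0.39×7.6/(1+1.1)×log₁₀(47.51/35.848)
    = 1.4114 × 0.12232 = 0.1726 m

S_c ≈ 173 mm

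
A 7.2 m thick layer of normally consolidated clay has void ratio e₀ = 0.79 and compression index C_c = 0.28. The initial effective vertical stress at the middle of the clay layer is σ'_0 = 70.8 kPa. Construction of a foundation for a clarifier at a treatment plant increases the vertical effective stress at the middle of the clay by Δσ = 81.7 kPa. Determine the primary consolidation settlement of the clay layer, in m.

S_c ≈ 0.375 m

Final effective stress: σ'_f = σ'_0 + Δσ = 70.8 + 81.7 = 152.5 kPa.
Normally consolidated clay, so the full stress increment lies on the virgin compression line:
S_c = C_c·H/(1+e₀)·log₁₀(σ'_f/σ'_0) = 0.28×7.2/(1+0.79)×log₁₀(152.5/70.8)
    = 1.1263 × 0.33324 = 0.3753 m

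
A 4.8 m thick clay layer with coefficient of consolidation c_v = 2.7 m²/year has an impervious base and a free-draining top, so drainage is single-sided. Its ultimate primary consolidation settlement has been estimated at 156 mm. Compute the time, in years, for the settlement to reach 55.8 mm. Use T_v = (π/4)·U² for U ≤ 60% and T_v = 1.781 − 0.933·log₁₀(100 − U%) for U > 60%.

Drainage path length: H_d = H = 4.8 m (single drainage).
U = S(t)/S_ult = 55.8/156 = 0.3577.
U ≤ 60%: T_v = (π/4)·U² = (π/4)×0.35769² = 0.10049.
t = T_v·H_d²/c_v = 0.10049×4.8²/2.7 = 0.8575 years.

t ≈ 0.858 years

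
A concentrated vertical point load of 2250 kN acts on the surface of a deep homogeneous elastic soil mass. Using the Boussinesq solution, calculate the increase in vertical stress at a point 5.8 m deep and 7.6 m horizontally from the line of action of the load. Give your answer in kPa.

Δσ_z ≈ 2.62 kPa

Boussinesq vertical stress below a point load on an elastic half-space:
Δσ_z = 3P/(2πz²) · [1 + (r/z)²]^(−5/2)
r/z = 7.6/5.8 = 1.3103; [1+(r/z)²]^(−5/2) = 0.082182.
Δσ_z = 3×2250/(2π×5.8²) × 0.082182 = 31.935 × 0.082182 = 2.624 kPa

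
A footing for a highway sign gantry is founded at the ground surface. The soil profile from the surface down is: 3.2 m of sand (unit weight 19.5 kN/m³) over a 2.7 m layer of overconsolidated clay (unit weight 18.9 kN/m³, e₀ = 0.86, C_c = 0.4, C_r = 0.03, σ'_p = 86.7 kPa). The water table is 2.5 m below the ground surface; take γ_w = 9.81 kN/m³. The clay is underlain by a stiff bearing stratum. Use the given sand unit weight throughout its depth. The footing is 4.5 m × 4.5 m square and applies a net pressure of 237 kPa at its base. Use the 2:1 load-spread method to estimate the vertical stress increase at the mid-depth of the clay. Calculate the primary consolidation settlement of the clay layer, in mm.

Mid-depth of clay below the ground surface: z = 3.2 + 2.7/2 = 4.55 m.
Total vertical stress at mid-clay: σ_v = 19.5×3.2 + 18.9×1.35 = 87.915 kPa.
Pore pressure: u = 9.81×(4.55 − 2.5) = 20.11 kPa.
Initial effective stress: σ'_0 = σ_v − u = 87.915 − 20.11 = 67.805 kPa.
Stress increase at mid-clay by the 2:1 spreading method:
Δσ = qBL/((B+z)(L+z)) = 237×4.5×4.5/((4.5+4.55)(4.5+4.55)) = 58.597 kPa
Final effective stress: σ'_f = 67.805 + 58.597 = 126.4 kPa.
σ'_f = 126.4 > σ'_p = 86.7 kPa, so the stress path crosses the preconsolidation pressure — recompression up to σ'_p, then virgin compression beyond:
S_c = H/(1+e₀)·[C_r·log₁₀(σ'_p/σ'_0) + C_c·log₁₀(σ'_f/σ'_p)]
    = 2.7/1.86 × [0.03×log₁₀(86.7/67.805) + 0.4×log₁₀(126.4/86.7)]
    = 1.4516 × [0.0032027 + 0.065491] = 0.09972 m

S_c ≈ 99.7 mm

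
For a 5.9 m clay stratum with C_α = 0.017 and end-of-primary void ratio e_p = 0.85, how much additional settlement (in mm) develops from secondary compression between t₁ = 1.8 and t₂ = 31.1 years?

S_s ≈ 67.1 mm

Secondary compression: S_s = C_α·H/(1+e_p)·log₁₀(t₂/t₁)
S_s = 0.017×5.9/(1+0.85)×log₁₀(31.1/1.8)
    = 0.05422 × 1.237 = 0.06709 m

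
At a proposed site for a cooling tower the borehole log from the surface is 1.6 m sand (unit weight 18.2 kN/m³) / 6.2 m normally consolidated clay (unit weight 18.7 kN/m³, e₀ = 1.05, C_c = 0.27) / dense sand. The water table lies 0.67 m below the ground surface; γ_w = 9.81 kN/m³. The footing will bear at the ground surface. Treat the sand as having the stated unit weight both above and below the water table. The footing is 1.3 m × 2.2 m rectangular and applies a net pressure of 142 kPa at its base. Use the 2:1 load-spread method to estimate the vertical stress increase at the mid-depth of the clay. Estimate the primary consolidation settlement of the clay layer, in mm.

Mid-depth of clay below the ground surface: z = 1.6 + 6.2/2 = 4.7 m.
Total vertical stress at mid-clay: σ_v = 18.2×1.6 + 18.7×3.1 = 87.09 kPa.
Pore pressure: u = 9.81×(4.7 − 0.67) = 39.534 kPa.
Initial effective stress: σ'_0 = σ_v − u = 87.09 − 39.534 = 47.556 kPa.
Stress increase at mid-clay by the 2:1 spreading method:
Δσ = qBL/((B+z)(L+z)) = 142×1.3×2.2/((1.3+4.7)(2.2+4.7)) = 9.8097 kPa
Final effective stress: σ'_f = σ'_0 + Δσ = 47.556 + 9.8097 = 57.366 kPa.
Normally consolidated clay, so the full stress increment lies on the virgin compression line:
S_c = C_c·H/(1+e₀)·log₁₀(σ'_f/σ'_0) = 0.27×6.2/(1+1.05)×log₁₀(57.366/47.556)
    = 0.81659 × 0.081449 = 0.06651 m

S_c ≈ 66.5 mm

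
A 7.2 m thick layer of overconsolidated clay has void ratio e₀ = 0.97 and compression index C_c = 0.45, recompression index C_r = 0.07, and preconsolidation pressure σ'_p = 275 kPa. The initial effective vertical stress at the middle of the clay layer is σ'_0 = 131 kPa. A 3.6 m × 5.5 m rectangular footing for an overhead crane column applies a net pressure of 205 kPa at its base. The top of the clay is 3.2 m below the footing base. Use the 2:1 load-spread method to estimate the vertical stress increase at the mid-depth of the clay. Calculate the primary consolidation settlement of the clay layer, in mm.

S_c ≈ 24.1 mm

Mid-depth of clay below the footing base: z = 3.2 + 7.2/2 = 6.8 m.
Stress increase at mid-clay by the 2:1 spreading method:
Δσ = qBL/((B+z)(L+z)) = 205×3.6×5.5/((3.6+6.8)(5.5+6.8)) = 31.731 kPa
Final effective stress: σ'_f = 131 + 31.731 = 162.73 kPa.
σ'_f = 162.73 ≤ σ'_p = 275 kPa, so the clay remains overconsolidated and only the recompression index applies:
S_c = C_r·H/(1+e₀)·log₁₀(σ'_f/σ'_0) = 0.07×7.2/1.97×log₁₀(162.73/131)
    = 0.25584 × 0.094196 = 0.0241 m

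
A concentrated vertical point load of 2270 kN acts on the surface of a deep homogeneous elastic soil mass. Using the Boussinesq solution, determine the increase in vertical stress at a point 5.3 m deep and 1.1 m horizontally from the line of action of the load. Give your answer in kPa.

Boussinesq vertical stress below a point load on an elastic half-space:
Δσ_z = 3P/(2πz²) · [1 + (r/z)²]^(−5/2)
r/z = 1.1/5.3 = 0.20755; [1+(r/z)²]^(−5/2) = 0.89993.
Δσ_z = 3×2270/(2π×5.3²) × 0.89993 = 38.585 × 0.89993 = 34.72 kPa

Δσ_z ≈ 34.7 kPa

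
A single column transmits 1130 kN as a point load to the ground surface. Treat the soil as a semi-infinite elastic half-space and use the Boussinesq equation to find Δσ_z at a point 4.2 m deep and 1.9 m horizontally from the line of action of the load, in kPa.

Δσ_z ≈ 19.2 kPa

Boussinesq vertical stress below a point load on an elastic half-space:
Δσ_z = 3P/(2πz²) · [1 + (r/z)²]^(−5/2)
r/z = 1.9/4.2 = 0.45238; [1+(r/z)²]^(−5/2) = 0.62784.
Δσ_z = 3×1130/(2π×4.2²) × 0.62784 = 30.586 × 0.62784 = 19.2 kPa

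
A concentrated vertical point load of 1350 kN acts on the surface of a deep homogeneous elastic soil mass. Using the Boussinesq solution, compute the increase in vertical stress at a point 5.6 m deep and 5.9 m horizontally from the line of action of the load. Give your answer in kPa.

Δσ_z ≈ 3.18 kPa

Boussinesq vertical stress below a point load on an elastic half-space:
Δσ_z = 3P/(2πz²) · [1 + (r/z)²]^(−5/2)
r/z = 5.9/5.6 = 1.0536; [1+(r/z)²]^(−5/2) = 0.15463.
Δσ_z = 3×1350/(2π×5.6²) × 0.15463 = 20.554 × 0.15463 = 3.178 kPa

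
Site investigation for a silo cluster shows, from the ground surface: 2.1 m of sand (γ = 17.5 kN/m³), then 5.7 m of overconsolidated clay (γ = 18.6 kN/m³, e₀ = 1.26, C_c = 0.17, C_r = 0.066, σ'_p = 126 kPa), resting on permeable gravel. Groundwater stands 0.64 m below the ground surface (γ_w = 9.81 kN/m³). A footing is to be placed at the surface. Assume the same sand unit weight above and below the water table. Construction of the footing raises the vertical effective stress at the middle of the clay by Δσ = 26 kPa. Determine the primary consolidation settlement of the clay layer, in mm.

S_c ≈ 31.6 mm

Mid-depth of clay below the ground surface: z = 2.1 + 5.7/2 = 4.95 m.
Total vertical stress at mid-clay: σ_v = 17.5×2.1 + 18.6×2.85 = 89.76 kPa.
Pore pressure: u = 9.81×(4.95 − 0.64) = 42.281 kPa.
Initial effective stress: σ'_0 = σ_v − u = 89.76 − 42.281 = 47.479 kPa.
Final effective stress: σ'_f = 47.479 + 26 = 73.479 kPa.
σ'_f = 73.479 ≤ σ'_p = 126 kPa, so the clay remains overconsolidated and only the recompression index applies:
S_c = C_r·H/(1+e₀)·log₁₀(σ'_f/σ'_0) = 0.066×5.7/2.26×log₁₀(73.479/47.479)
    = 0.16646 × 0.18966 = 0.03157 m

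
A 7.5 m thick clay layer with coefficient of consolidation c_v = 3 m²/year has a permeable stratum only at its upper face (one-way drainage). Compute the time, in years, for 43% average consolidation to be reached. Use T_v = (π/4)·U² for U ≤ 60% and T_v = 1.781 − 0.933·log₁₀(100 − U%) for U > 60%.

Drainage path length: H_d = H = 7.5 m (single drainage).
U ≤ 60%: T_v = (π/4)·U² = (π/4)×0.43² = 0.14522.
t = T_v·H_d²/c_v = 0.14522×7.5²/3 = 2.723 years.

t ≈ 2.72 years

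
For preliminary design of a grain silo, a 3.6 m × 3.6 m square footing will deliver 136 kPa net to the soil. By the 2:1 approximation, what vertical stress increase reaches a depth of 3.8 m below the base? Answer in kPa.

By the 2:1 method the load spreads at 1 horizontal : 2 vertical, so at depth z the loaded area has grown by z in each plan dimension:
Δσ = qBL/((B+z)(L+z)) = 136×3.6×3.6/((3.6+3.8)(3.6+3.8)) = 32.187 kPa

Δσ_z ≈ 32.2 kPa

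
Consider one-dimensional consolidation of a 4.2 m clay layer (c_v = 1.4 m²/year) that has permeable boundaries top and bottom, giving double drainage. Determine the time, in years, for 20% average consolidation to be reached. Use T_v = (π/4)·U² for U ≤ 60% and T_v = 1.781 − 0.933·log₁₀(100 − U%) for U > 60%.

t ≈ 0.099 years

Drainage path length: H_d = H/2 = 2.1 m (double drainage).
U ≤ 60%: T_v = (π/4)·U² = (π/4)×0.2² = 0.031416.
t = T_v·H_d²/c_v = 0.031416×2.1²/1.4 = 0.09896 years.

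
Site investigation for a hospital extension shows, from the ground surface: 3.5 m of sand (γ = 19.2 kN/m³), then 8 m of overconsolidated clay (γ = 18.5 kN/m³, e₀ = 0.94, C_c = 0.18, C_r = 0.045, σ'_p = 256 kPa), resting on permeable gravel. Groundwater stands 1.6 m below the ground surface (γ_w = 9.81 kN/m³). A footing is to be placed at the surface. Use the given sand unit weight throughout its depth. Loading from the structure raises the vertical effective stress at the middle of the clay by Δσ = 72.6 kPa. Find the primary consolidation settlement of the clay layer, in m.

S_c ≈ 0.0505 m

Mid-depth of clay below the ground surface: z = 3.5 + 8/2 = 7.5 m.
Total vertical stress at mid-clay: σ_v = 19.2×3.5 + 18.5×4 = 141.2 kPa.
Pore pressure: u = 9.81×(7.5 − 1.6) = 57.879 kPa.
Initial effective stress: σ'_0 = σ_v − u = 141.2 − 57.879 = 83.321 kPa.
Final effective stress: σ'_f = 83.321 + 72.6 = 155.92 kPa.
σ'_f = 155.92 ≤ σ'_p = 256 kPa, so the clay remains overconsolidated and only the recompression index applies:
S_c = C_r·H/(1+e₀)·log₁₀(σ'_f/σ'_0) = 0.045×8/1.94×log₁₀(155.92/83.321)
    = 0.18557 × 0.27215 = 0.0505 m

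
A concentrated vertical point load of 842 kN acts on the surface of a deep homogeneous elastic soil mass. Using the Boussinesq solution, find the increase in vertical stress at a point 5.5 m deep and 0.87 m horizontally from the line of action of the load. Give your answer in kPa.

Δσ_z ≈ 12.5 kPa

Boussinesq vertical stress below a point load on an elastic half-space:
Δσ_z = 3P/(2πz²) · [1 + (r/z)²]^(−5/2)
r/z = 0.87/5.5 = 0.15818; [1+(r/z)²]^(−5/2) = 0.94009.
Δσ_z = 3×842/(2π×5.5²) × 0.94009 = 13.29 × 0.94009 = 12.49 kPa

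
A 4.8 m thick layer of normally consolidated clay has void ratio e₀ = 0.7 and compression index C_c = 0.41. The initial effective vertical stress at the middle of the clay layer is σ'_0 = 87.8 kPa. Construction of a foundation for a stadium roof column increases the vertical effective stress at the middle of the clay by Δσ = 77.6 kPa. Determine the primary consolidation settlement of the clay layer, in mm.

S_c ≈ 318 mm

Final effective stress: σ'_f = σ'_0 + Δσ = 87.8 + 77.6 = 165.4 kPa.
Normally consolidated clay, so the full stress increment lies on the virgin compression line:
S_c = C_c·H/(1+e₀)·log₁₀(σ'_f/σ'_0) = 0.41×4.8/(1+0.7)×log₁₀(165.4/87.8)
    = 1.1576 × 0.27504 = 0.3184 m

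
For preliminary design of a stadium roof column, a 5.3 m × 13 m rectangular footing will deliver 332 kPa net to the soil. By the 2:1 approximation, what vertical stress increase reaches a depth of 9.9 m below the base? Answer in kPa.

By the 2:1 method the load spreads at 1 horizontal : 2 vertical, so at depth z the loaded area has grown by z in each plan dimension:
Δσ = qBL/((B+z)(L+z)) = 332×5.3×13/((5.3+9.9)(13+9.9)) = 65.717 kPa

Δσ_z ≈ 65.7 kPa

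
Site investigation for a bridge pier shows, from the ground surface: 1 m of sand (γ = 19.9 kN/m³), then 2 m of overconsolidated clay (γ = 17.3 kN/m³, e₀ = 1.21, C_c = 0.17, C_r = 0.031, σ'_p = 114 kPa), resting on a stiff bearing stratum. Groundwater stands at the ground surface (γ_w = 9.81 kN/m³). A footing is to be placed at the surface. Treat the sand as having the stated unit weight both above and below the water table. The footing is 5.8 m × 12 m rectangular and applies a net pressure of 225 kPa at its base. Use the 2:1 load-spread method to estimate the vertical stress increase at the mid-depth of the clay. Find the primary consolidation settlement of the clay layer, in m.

Mid-depth of clay below the ground surface: z = 1 + 2/2 = 2 m.
Total vertical stress at mid-clay: σ_v = 19.9×1 + 17.3×1 = 37.2 kPa.
Pore pressure: u = 9.81×(2 − 0) = 19.62 kPa.
Initial effective stress: σ'_0 = σ_v − u = 37.2 − 19.62 = 17.58 kPa.
Stress increase at mid-clay by the 2:1 spreading method:
Δσ = qBL/((B+z)(L+z)) = 225×5.8×12/((5.8+2)(12+2)) = 143.41 kPa
Final effective stress: σ'_f = 17.58 + 143.41 = 160.99 kPa.
σ'_f = 160.99 > σ'_p = 114 kPa, so the stress path crosses the preconsolidation pressure — recompression up to σ'_p, then virgin compression beyond:
S_c = H/(1+e₀)·[C_r·log₁₀(σ'_p/σ'_0) + C_c·log₁₀(σ'_f/σ'_p)]
    = 2/2.21 × [0.031×log₁₀(114/17.58) + 0.17×log₁₀(160.99/114)]
    = 0.90498 × [0.025168 + 0.025482] = 0.04584 m

S_c ≈ 0.0458 m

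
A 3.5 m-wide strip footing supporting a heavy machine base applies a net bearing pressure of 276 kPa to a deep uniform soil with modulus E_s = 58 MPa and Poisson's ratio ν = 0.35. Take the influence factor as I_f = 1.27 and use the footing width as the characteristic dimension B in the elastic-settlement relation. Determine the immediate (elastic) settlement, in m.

Immediate (elastic) settlement: S_e = q·B·(1−ν²)/E_s · I_f.
E_s = 58 MPa = 58000 kPa.
S_e = 276 × 3.5 × (1 − 0.35²) / 58000 × 1.27
    = 276 × 3.5 × 0.8775 / 58000 × 1.27
    = 0.01856 m

S_e ≈ 0.0186 m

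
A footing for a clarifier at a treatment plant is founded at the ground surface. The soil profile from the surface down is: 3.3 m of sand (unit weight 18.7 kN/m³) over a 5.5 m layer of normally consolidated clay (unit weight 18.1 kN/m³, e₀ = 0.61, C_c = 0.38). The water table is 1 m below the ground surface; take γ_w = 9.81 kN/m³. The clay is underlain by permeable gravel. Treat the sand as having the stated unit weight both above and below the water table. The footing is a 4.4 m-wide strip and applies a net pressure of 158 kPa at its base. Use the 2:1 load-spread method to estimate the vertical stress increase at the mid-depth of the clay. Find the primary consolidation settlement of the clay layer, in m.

Mid-depth of clay below the ground surface: z = 3.3 + 5.5/2 = 6.05 m.
Total vertical stress at mid-clay: σ_v = 18.7×3.3 + 18.1×2.75 = 111.48 kPa.
Pore pressure: u = 9.81×(6.05 − 1) = 49.541 kPa.
Initial effective stress: σ'_0 = σ_v − u = 111.48 − 49.541 = 61.939 kPa.
Stress increase at mid-clay by the 2:1 spreading method:
Δσ = qB/(B+z) = 158×4.4/(4.4+6.05) = 66.526 kPa
Final effective stress: σ'_f = σ'_0 + Δσ = 61.939 + 66.526 = 128.47 kPa.
Normally consolidated clay, so the full stress increment lies on the virgin compression line:
S_c = C_c·H/(1+e₀)·log₁₀(σ'_f/σ'_0) = 0.38×5.5/(1+0.61)×log₁₀(128.47/61.939)
    = 1.2981 × 0.31684 = 0.4113 m

S_c ≈ 0.411 m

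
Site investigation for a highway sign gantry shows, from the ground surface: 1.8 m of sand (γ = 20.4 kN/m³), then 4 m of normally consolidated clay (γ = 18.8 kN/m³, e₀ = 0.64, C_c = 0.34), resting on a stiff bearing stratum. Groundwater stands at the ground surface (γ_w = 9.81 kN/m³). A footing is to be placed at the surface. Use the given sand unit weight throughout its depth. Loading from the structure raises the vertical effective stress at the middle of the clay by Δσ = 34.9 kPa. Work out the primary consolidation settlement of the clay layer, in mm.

Mid-depth of clay below the ground surface: z = 1.8 + 4/2 = 3.8 m.
Total vertical stress at mid-clay: σ_v = 20.4×1.8 + 18.8×2 = 74.32 kPa.
Pore pressure: u = 9.81×(3.8 − 0) = 37.278 kPa.
Initial effective stress: σ'_0 = σ_v − u = 74.32 − 37.278 = 37.042 kPa.
Final effective stress: σ'_f = σ'_0 + Δσ = 37.042 + 34.9 = 71.942 kPa.
Normally consolidated clay, so the full stress increment lies on the virgin compression line:
S_c = C_c·H/(1+e₀)·log₁₀(σ'_f/σ'_0) = 0.34×4/(1+0.64)×log₁₀(71.942/37.042)
    = 0.82927 × 0.28829 = 0.2391 m

S_c ≈ 239 mm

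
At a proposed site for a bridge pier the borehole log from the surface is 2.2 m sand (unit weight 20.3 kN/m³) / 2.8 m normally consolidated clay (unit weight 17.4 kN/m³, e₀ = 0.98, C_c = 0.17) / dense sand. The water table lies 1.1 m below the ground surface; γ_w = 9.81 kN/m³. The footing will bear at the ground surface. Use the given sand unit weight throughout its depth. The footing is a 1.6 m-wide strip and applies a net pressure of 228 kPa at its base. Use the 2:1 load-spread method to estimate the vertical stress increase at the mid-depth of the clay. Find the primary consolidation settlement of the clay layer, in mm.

Mid-depth of clay below the ground surface: z = 2.2 + 2.8/2 = 3.6 m.
Total vertical stress at mid-clay: σ_v = 20.3×2.2 + 17.4×1.4 = 69.02 kPa.
Pore pressure: u = 9.81×(3.6 − 1.1) = 24.525 kPa.
Initial effective stress: σ'_0 = σ_v − u = 69.02 − 24.525 = 44.495 kPa.
Stress increase at mid-clay by the 2:1 spreading method:
Δσ = qB/(B+z) = 228×1.6/(1.6+3.6) = 70.154 kPa
Final effective stress: σ'_f = σ'_0 + Δσ = 44.495 + 70.154 = 114.65 kPa.
Normally consolidated clay, so the full stress increment lies on the virgin compression line:
S_c = C_c·H/(1+e₀)·log₁₀(σ'_f/σ'_0) = 0.17×2.8/(1+0.98)×log₁₀(114.65/44.495)
    = 0.2404 × 0.41106 = 0.09882 m

S_c ≈ 98.8 mm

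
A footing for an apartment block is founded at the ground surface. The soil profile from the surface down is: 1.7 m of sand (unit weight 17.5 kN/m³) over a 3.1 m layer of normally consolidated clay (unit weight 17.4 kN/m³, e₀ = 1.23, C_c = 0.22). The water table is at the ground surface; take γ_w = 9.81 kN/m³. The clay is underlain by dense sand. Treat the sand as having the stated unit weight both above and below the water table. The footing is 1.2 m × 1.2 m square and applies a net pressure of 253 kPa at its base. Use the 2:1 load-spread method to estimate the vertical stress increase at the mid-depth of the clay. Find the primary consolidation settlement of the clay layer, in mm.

S_c ≈ 73.6 mm

Mid-depth of clay below the ground surface: z = 1.7 + 3.1/2 = 3.25 m.
Total vertical stress at mid-clay: σ_v = 17.5×1.7 + 17.4×1.55 = 56.72 kPa.
Pore pressure: u = 9.81×(3.25 − 0) = 31.883 kPa.
Initial effective stress: σ'_0 = σ_v − u = 56.72 − 31.883 = 24.837 kPa.
Stress increase at mid-clay by the 2:1 spreading method:
Δσ = qBL/((B+z)(L+z)) = 253×1.2×1.2/((1.2+3.25)(1.2+3.25)) = 18.398 kPa
Final effective stress: σ'_f = σ'_0 + Δσ = 24.837 + 18.398 = 43.235 kPa.
Normally consolidated clay, so the full stress increment lies on the virgin compression line:
S_c = C_c·H/(1+e₀)·log₁₀(σ'_f/σ'_0) = 0.22×3.1/(1+1.23)×log₁₀(43.235/24.837)
    = 0.30583 × 0.24074 = 0.07363 m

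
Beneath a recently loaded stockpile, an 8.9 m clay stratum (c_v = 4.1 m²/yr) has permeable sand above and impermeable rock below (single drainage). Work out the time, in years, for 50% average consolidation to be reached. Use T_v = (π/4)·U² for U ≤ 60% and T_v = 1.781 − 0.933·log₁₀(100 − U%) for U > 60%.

t ≈ 3.79 years

Drainage path length: H_d = H = 8.9 m (single drainage).
U ≤ 60%: T_v = (π/4)·U² = (π/4)×0.5² = 0.19635.
t = T_v·H_d²/c_v = 0.19635×8.9²/4.1 = 3.793 years.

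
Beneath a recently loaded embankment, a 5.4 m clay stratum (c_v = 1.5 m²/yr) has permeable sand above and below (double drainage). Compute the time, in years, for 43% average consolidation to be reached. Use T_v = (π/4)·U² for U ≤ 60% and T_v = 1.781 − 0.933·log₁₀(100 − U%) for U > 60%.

Drainage path length: H_d = H/2 = 2.7 m (double drainage).
U ≤ 60%: T_v = (π/4)·U² = (π/4)×0.43² = 0.14522.
t = T_v·H_d²/c_v = 0.14522×2.7²/1.5 = 0.7058 years.

t ≈ 0.706 years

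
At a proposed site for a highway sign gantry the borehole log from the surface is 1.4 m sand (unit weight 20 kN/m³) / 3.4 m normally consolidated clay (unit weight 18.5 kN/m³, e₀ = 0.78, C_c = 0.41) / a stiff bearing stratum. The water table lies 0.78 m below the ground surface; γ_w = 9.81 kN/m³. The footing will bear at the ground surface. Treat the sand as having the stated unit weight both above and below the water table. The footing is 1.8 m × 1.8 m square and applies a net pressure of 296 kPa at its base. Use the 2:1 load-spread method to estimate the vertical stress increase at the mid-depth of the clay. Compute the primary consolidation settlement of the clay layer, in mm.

S_c ≈ 250 mm

Mid-depth of clay below the ground surface: z = 1.4 + 3.4/2 = 3.1 m.
Total vertical stress at mid-clay: σ_v = 20×1.4 + 18.5×1.7 = 59.45 kPa.
Pore pressure: u = 9.81×(3.1 − 0.78) = 22.759 kPa.
Initial effective stress: σ'_0 = σ_v − u = 59.45 − 22.759 = 36.691 kPa.
Stress increase at mid-clay by the 2:1 spreading method:
Δσ = qBL/((B+z)(L+z)) = 296×1.8×1.8/((1.8+3.1)(1.8+3.1)) = 39.943 kPa
Final effective stress: σ'_f = σ'_0 + Δσ = 36.691 + 39.943 = 76.634 kPa.
Normally consolidated clay, so the full stress increment lies on the virgin compression line:
S_c = C_c·H/(1+e₀)·log₁₀(σ'_f/σ'_0) = 0.41×3.4/(1+0.78)×log₁₀(76.634/36.691)
    = 0.78315 × 0.31986 = 0.2505 m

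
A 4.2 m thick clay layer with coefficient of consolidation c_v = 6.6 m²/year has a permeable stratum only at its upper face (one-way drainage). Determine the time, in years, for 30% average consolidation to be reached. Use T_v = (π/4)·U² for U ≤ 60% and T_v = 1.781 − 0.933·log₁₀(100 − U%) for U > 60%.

Drainage path length: H_d = H = 4.2 m (single drainage).
U ≤ 60%: T_v = (π/4)·U² = (π/4)×0.3² = 0.070686.
t = T_v·H_d²/c_v = 0.070686×4.2²/6.6 = 0.1889 years.

t ≈ 0.189 years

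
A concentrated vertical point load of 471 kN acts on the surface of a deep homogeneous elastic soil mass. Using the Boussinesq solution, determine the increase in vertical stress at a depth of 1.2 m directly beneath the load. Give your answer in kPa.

Boussinesq vertical stress below a point load on an elastic half-space:
Δσ_z = 3P/(2πz²) · [1 + (r/z)²]^(−5/2)
r/z = 0/1.2 = 0; [1+(r/z)²]^(−5/2) = 1.
Δσ_z = 3×471/(2π×1.2²) × 1 = 156.17 × 1 = 156.2 kPa

Δσ_z ≈ 156 kPa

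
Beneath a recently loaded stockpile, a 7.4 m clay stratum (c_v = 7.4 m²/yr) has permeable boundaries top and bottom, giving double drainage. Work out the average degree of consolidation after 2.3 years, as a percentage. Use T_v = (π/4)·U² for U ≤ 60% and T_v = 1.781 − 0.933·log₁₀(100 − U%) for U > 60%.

U ≈ 96.2 %

Drainage path length: H_d = H/2 = 3.7 m (double drainage).
T_v = c_v·t/H_d² = 7.4×2.3/3.7² = 1.2432.
T_v = 1.2432 corresponds to the U > 60% branch:
U = 1 − 10^((1.781 − T_v)/0.933)/100 = 0.9623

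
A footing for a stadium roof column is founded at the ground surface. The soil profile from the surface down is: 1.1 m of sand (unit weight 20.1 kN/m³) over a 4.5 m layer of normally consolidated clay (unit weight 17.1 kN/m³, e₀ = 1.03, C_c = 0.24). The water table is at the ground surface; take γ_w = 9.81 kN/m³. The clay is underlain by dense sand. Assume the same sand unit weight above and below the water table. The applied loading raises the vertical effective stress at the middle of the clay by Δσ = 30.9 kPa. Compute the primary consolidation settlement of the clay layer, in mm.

S_c ≈ 173 mm

Mid-depth of clay below the ground surface: z = 1.1 + 4.5/2 = 3.35 m.
Total vertical stress at mid-clay: σ_v = 20.1×1.1 + 17.1×2.25 = 60.585 kPa.
Pore pressure: u = 9.81×(3.35 − 0) = 32.864 kPa.
Initial effective stress: σ'_0 = σ_v − u = 60.585 − 32.864 = 27.721 kPa.
Final effective stress: σ'_f = σ'_0 + Δσ = 27.721 + 30.9 = 58.621 kPa.
Normally consolidated clay, so the full stress increment lies on the virgin compression line:
S_c = C_c·H/(1+e₀)·log₁₀(σ'_f/σ'_0) = 0.24×4.5/(1+1.03)×log₁₀(58.621/27.721)
    = 0.53202 × 0.32524 = 0.173 m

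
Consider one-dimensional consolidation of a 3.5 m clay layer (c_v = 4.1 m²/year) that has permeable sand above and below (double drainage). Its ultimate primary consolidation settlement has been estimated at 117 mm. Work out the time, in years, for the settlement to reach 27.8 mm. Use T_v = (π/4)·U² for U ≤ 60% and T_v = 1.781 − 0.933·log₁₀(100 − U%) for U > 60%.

Drainage path length: H_d = H/2 = 1.75 m (double drainage).
U = S(t)/S_ult = 27.8/117 = 0.2376.
U ≤ 60%: T_v = (π/4)·U² = (π/4)×0.23761² = 0.044341.
t = T_v·H_d²/c_v = 0.044341×1.75²/4.1 = 0.03312 years.

t ≈ 0.0331 years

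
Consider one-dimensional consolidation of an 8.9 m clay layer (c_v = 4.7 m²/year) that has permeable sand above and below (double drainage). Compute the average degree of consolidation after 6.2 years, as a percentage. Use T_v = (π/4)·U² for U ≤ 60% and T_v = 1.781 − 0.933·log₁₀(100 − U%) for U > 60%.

Drainage path length: H_d = H/2 = 4.45 m (double drainage).
T_v = c_v·t/H_d² = 4.7×6.2/4.45² = 1.4715.
T_v = 1.4715 corresponds to the U > 60% branch:
U = 1 − 10^((1.781 − T_v)/0.933)/100 = 0.9785

U ≈ 97.9 %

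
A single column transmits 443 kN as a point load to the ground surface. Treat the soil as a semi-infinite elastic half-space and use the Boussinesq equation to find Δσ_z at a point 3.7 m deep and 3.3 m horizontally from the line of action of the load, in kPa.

Boussinesq vertical stress below a point load on an elastic half-space:
Δσ_z = 3P/(2πz²) · [1 + (r/z)²]^(−5/2)
r/z = 3.3/3.7 = 0.89189; [1+(r/z)²]^(−5/2) = 0.2315.
Δσ_z = 3×443/(2π×3.7²) × 0.2315 = 15.45 × 0.2315 = 3.577 kPa

Δσ_z ≈ 3.58 kPa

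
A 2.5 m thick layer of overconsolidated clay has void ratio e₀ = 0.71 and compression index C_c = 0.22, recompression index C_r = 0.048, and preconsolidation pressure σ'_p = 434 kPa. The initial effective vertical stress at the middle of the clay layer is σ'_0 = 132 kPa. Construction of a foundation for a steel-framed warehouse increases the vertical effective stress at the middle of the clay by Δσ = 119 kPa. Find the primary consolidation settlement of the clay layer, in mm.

Final effective stress: σ'_f = 132 + 119 = 251 kPa.
σ'_f = 251 ≤ σ'_p = 434 kPa, so the clay remains overconsolidated and only the recompression index applies:
S_c = C_r·H/(1+e₀)·log₁₀(σ'_f/σ'_0) = 0.048×2.5/1.71×log₁₀(251/132)
    = 0.070176 × 0.2791 = 0.01959 m

S_c ≈ 19.6 mm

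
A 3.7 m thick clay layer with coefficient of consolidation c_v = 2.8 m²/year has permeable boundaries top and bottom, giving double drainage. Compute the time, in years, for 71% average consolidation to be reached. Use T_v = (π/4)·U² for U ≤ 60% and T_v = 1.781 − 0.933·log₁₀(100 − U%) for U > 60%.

t ≈ 0.509 years

Drainage path length: H_d = H/2 = 1.85 m (double drainage).
U > 60%: T_v = 1.781 − 0.933·log₁₀(100 − 71) = 0.41658.
t = T_v·H_d²/c_v = 0.41658×1.85²/2.8 = 0.5092 years.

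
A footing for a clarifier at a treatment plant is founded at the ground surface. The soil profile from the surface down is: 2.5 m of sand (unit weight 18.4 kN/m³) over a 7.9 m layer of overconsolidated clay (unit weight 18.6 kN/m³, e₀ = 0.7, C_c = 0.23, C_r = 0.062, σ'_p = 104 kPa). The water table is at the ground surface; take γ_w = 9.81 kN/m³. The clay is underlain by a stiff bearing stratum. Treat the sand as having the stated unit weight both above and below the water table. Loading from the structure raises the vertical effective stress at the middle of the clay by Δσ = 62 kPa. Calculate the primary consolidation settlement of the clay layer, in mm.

Mid-depth of clay below the ground surface: z = 2.5 + 7.9/2 = 6.45 m.
Total vertical stress at mid-clay: σ_v = 18.4×2.5 + 18.6×3.95 = 119.47 kPa.
Pore pressure: u = 9.81×(6.45 − 0) = 63.275 kPa.
Initial effective stress: σ'_0 = σ_v − u = 119.47 − 63.275 = 56.195 kPa.
Final effective stress: σ'_f = 56.195 + 62 = 118.19 kPa.
σ'_f = 118.19 > σ'_p = 104 kPa, so the stress path crosses the preconsolidation pressure — recompression up to σ'_p, then virgin compression beyond:
S_c = H/(1+e₀)·[C_r·log₁₀(σ'_p/σ'_0) + C_c·log₁₀(σ'_f/σ'_p)]
    = 7.9/1.7 × [0.062×log₁₀(104/56.195) + 0.23×log₁₀(118.19/104)]
    = 4.6471 × [0.016575 + 0.012776] = 0.1364 m

S_c ≈ 136 mm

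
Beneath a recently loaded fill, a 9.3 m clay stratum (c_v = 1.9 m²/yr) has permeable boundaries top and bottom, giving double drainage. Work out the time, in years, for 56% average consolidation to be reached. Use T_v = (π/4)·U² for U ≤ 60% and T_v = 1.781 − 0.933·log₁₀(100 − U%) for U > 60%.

t ≈ 2.8 years

Drainage path length: H_d = H/2 = 4.65 m (double drainage).
U ≤ 60%: T_v = (π/4)·U² = (π/4)×0.56² = 0.2463.
t = T_v·H_d²/c_v = 0.2463×4.65²/1.9 = 2.803 years.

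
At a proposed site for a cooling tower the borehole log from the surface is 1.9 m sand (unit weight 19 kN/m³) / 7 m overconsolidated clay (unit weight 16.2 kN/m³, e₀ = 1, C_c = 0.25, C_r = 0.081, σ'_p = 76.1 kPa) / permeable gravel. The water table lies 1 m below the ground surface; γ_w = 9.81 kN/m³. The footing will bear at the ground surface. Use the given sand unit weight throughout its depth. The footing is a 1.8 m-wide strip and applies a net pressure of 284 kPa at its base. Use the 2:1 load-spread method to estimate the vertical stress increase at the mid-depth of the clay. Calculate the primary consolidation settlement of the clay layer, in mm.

Mid-depth of clay below the ground surface: z = 1.9 + 7/2 = 5.4 m.
Total vertical stress at mid-clay: σ_v = 19×1.9 + 16.2×3.5 = 92.8 kPa.
Pore pressure: u = 9.81×(5.4 − 1) = 43.164 kPa.
Initial effective stress: σ'_0 = σ_v − u = 92.8 − 43.164 = 49.636 kPa.
Stress increase at mid-clay by the 2:1 spreading method:
Δσ = qB/(B+z) = 284×1.8/(1.8+5.4) = 71 kPa
Final effective stress: σ'_f = 49.636 + 71 = 120.64 kPa.
σ'_f = 120.64 > σ'_p = 76.1 kPa, so the stress path crosses the preconsolidation pressure — recompression up to σ'_p, then virgin compression beyond:
S_c = H/(1+e₀)·[C_r·log₁₀(σ'_p/σ'_0) + C_c·log₁₀(σ'_f/σ'_p)]
    = 7/2 × [0.081×log₁₀(76.1/49.636) + 0.25×log₁₀(120.64/76.1)]
    = 3.5 × [0.015033 + 0.050027] = 0.2277 m

S_c ≈ 228 mm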